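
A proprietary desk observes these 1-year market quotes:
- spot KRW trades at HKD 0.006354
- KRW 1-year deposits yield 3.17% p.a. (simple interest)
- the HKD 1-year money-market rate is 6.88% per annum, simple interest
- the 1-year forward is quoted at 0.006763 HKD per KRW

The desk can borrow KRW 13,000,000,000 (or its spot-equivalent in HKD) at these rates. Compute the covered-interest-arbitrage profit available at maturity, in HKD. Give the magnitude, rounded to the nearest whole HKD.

HKD 2,421,015

T = 1 year.
Route A — deposit KRW, sell forward: 13,000,000,000 × 1.031700 × 0.006763 = HKD 90,706,032.30.
Route B — convert at spot, deposit HKD: 13,000,000,000 × 0.006354 × 1.068800 = HKD 88,285,017.60.
The quoted forward overvalues KRW, so borrow HKD, buy KRW at spot, deposit the KRW at 3.17%, and sell the proceeds forward at 0.006763.
Profit = 90,706,032.30 − 88,285,017.60 = HKD 2,421,015.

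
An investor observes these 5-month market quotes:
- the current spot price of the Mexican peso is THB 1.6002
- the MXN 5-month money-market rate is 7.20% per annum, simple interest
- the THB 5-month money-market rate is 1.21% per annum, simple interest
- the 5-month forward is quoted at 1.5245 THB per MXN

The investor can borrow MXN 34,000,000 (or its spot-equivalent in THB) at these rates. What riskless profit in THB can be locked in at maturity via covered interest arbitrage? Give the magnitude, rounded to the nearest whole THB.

T = 5/12 years.
Invest the MXN and cover forward: 34,000,000 × 1.030000 × 1.5245 = THB 53,387,990.00.
Convert at spot and invest in THB: 34,000,000 × 1.6002 × 1.0050416667 = THB 54,681,100.95.
The quoted forward undervalues MXN, so borrow MXN, convert to THB at spot, deposit the THB at 1.21%, and buy MXN forward at 1.5245 to cover the loan.
Profit = 54,681,100.95 − 53,387,990.00 = THB 1,293,111.

THB 1,293,111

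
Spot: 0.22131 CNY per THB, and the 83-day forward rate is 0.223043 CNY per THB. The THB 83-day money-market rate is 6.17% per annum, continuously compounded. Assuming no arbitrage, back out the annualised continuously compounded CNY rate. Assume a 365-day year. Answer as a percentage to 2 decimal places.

9.60%

T = 83/365 years.
By CIP, F/S equals the CNY-to-THB growth ratio: 0.223043/0.22131 = 1.0078306.
The THB side grows by e^(0.0617×83/365) = 1.0141293.
So the CNY growth factor = 1.0220705.
Take logs: ln 1.0220705 / (83/365) = 0.096001, so 9.60%.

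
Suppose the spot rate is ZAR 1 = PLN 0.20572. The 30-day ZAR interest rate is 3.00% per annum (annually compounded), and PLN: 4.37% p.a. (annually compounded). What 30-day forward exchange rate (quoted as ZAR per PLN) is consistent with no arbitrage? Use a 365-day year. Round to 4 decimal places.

T = 30/365 years.
PLN growth factor: (1 + 0.0437)^(30/365) = 1.0035217.
Growth of 1 ZAR over T: (1 + 0.0300)^(30/365) = 1.0024324.
CIP: F = S · (grow PLN)/(grow ZAR) = 0.20572 × 1.0035217/1.0024324 = 0.2059435 PLN per ZAR.
Quoted the other way: 1/0.2059435 = 4.8557 ZAR per PLN.

4.8557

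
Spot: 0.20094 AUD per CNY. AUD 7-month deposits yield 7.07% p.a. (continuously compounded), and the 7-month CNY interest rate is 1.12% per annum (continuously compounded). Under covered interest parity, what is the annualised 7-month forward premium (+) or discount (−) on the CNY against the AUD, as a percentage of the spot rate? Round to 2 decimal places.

T = 7/12 years.
CIP forward (AUD per CNY) = 0.20094 × 1.0421039/1.0065547 = 0.20803674.
(F − S)/S ÷ T = (0.20803674 − 0.20094)/0.20094/(7/12) = 0.060545 → 6.05%.

+6.05%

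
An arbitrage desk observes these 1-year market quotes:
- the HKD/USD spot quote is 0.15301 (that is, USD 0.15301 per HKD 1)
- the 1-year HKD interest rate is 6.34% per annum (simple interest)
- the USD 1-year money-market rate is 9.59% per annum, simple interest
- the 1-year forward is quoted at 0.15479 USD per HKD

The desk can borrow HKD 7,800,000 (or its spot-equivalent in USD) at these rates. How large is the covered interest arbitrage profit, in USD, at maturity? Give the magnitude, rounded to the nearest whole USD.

T = 1 year.
Keep in HKD, deliver into the forward: 7,800,000·1.063400·0.15479 = USD 1,283,908.75.
Swap to USD now, deposit: 7,800,000·0.15301·1.095900 = USD 1,307,932.54.
The quoted forward undervalues HKD, so borrow HKD, convert to USD at spot, deposit the USD at 9.59%, and buy HKD forward at 0.15479 to cover the loan.
Arbitrage profit = |1,283,908.75 − 1,307,932.54| = USD 24,024.

USD 24,024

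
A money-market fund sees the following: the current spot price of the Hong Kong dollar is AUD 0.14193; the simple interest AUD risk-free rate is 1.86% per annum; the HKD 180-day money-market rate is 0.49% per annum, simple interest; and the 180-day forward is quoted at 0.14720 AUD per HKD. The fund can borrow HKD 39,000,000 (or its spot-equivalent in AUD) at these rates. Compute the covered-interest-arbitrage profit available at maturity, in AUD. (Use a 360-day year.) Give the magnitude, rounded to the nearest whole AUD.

T = 180/360 years.
Keep in HKD, deliver into the forward: 39,000,000·1.002450·0.14720 = AUD 5,754,864.96.
Swap to AUD now, deposit: 39,000,000·0.14193·1.009300 = AUD 5,586,748.01.
The quoted forward overvalues HKD, so borrow AUD, buy HKD at spot, deposit the HKD at 0.49%, and sell the proceeds forward at 0.14720.
The gap between the two covered legs is AUD 168,117.

AUD 168,117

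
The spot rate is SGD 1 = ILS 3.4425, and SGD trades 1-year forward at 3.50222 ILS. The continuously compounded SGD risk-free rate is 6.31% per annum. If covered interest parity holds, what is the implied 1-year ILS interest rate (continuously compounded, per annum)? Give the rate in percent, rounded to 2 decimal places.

T = 1 year.
F/S = 3.50222/3.4425 = 1.0173479 = (growth of ILS) / (growth of SGD).
The SGD side grows by e^(0.0631×1) = 1.0651333.
That pins the ILS growth at 1.0836111.
r = ln(1.0836111)/1 = 0.080299 → 8.03%.

8.03%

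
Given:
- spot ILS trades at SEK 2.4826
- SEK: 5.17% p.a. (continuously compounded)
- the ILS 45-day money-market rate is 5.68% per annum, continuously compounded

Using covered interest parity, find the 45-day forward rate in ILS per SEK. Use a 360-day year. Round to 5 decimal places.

T = 45/360 years.
SEK accumulates by e^(0.0517×45/360) = 1.0064834.
ILS accumulates by e^(0.0568×45/360) = 1.0071253.
So F = 2.4826 × 1.0064834 / 1.0071253 = 2.481018 (SEK/ILS).
Invert for ILS per SEK: 1 / 2.481018 = 0.40306.

0.40306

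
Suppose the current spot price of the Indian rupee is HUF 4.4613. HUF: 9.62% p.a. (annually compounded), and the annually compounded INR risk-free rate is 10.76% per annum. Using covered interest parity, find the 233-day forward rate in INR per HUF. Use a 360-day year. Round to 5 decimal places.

0.22566

T = 233/360 years.
HUF growth factor: (1 + 0.0962)^(233/360) = 1.0612497.
Growth of 1 INR over T: (1 + 0.1076)^(233/360) = 1.0683797.
So F = 4.4613 × 1.0612497 / 1.0683797 = 4.431527 (HUF/INR).
Quoted the other way: 1/4.431527 = 0.22566 INR per HUF.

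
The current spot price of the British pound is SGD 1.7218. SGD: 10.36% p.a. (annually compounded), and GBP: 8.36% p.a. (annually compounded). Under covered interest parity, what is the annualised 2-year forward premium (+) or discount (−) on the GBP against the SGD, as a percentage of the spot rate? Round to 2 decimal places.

+1.86%

T = 2 years.
F = S · g_SGD/g_GBP = 1.7218 × 1.217933/1.174189 = 1.7859451.
(F − S)/S ÷ T = (1.7859451 − 1.7218)/1.7218/2 = 0.018627 → 1.86%.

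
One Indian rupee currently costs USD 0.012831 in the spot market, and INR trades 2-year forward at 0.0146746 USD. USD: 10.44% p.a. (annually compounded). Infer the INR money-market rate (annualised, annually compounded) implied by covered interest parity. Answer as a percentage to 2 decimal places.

T = 2 years.
CIP gives F = S · g_USD/g_INR, so g_USD/g_INR = 0.0146746/0.012831 = 1.1436833.
USD growth factor: (1 + 0.1044)^2 = 1.2196994.
Hence g_INR = 1.066466.
Annualise: 1.066466^(1/2) − 1 = 0.032698 = 3.27%.

3.27%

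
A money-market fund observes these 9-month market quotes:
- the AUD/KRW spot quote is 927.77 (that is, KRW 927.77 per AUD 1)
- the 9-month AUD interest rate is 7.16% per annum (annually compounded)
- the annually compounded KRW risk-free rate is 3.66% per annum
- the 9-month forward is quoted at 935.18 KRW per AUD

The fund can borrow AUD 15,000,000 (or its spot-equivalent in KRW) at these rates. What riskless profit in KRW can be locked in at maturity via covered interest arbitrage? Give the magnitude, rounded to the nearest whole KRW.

KRW 477,601,238

T = 9/12 years.
Route A — deposit AUD, sell forward: 15,000,000 × 1.053233171453 × 935.18 = KRW 14,774,438,959.19.
Route B — convert at spot, deposit KRW: 15,000,000 × 927.77 × 1.027326292888 = KRW 14,296,837,721.29.
The quoted forward overvalues AUD, so borrow KRW, buy AUD at spot, deposit the AUD at 7.16%, and sell the proceeds forward at 935.18.
The gap between the two covered legs is KRW 477,601,238.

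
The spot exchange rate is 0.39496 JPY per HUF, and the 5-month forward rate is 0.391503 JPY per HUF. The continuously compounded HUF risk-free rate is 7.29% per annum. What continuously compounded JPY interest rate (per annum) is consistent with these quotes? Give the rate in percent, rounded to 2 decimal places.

5.18%

T = 5/12 years.
CIP gives F = S · g_JPY/g_HUF, so g_JPY/g_HUF = 0.391503/0.39496 = 0.9912472.
HUF growth factor: e^(0.0729×5/12) = 1.030841.
Hence g_JPY = 1.0218183.
r = ln(1.0218183)/(5/12) = 0.051801 → 5.18%.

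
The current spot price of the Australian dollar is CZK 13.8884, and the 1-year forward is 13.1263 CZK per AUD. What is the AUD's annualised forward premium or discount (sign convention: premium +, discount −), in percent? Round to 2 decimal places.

T = 1 year.
AUD trades forward at -5.48731% vs spot over the period.
Per annum: -0.0548731 / 1 = -0.054873 = -5.49%.

-5.49%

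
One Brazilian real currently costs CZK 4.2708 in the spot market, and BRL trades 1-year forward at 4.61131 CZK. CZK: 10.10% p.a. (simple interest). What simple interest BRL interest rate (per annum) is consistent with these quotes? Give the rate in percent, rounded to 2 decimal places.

1.97%

T = 1 year.
By CIP, F/S equals the CZK-to-BRL growth ratio: 4.61131/4.2708 = 1.0797298.
CZK growth factor: 1 + 0.1010×1 = 1.101000.
So the BRL growth factor = 1.0196996.
(1.0196996 − 1)/T = 0.019700, i.e. 1.97%.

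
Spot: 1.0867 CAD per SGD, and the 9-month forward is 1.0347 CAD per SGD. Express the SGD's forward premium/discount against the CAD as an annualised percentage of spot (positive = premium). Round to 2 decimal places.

T = 9/12 years.
Period premium: (1.0347 − 1.0867)/1.0867 = -0.0478513.
Per annum: -0.0478513 / (9/12) = -0.063802 = -6.38%.

-6.38%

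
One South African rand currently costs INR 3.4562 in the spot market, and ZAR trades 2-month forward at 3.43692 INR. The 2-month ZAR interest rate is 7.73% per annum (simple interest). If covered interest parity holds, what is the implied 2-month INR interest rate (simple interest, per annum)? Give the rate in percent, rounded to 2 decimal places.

4.34%

T = 2/12 years.
F/S = 3.43692/3.4562 = 0.9944216 = (growth of INR) / (growth of ZAR).
The ZAR side grows by 1 + 0.0773×2/12 = 1.0128833.
That pins the INR growth at 1.007233.
(1.007233 − 1)/T = 0.043398, i.e. 4.34%.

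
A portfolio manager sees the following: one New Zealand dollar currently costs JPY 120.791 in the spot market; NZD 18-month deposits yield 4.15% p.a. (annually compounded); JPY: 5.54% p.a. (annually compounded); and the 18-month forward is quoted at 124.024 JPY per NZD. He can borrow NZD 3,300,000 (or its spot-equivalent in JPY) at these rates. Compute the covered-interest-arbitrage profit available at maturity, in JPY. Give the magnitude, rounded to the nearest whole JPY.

JPY 2,829,920

T = 18/12 years.
Invest the NZD and cover forward: 3,300,000 × 1.06289144477 × 124.024 = JPY 435,019,360.20.
Convert at spot and invest in JPY: 3,300,000 × 120.791 × 1.08424052288 = JPY 432,189,440.10.
The quoted forward overvalues NZD, so borrow JPY, buy NZD at spot, deposit the NZD at 4.15%, and sell the proceeds forward at 124.024.
The gap between the two covered legs is JPY 2,829,920.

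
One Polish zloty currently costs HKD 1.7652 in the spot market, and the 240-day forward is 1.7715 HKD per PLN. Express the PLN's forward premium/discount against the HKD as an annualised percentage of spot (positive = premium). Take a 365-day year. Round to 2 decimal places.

+0.54%

T = 240/365 years.
(F − S)/S = (1.7715 − 1.7652)/1.7652 = 0.0035690.
×(1/T) gives 0.54% p.a.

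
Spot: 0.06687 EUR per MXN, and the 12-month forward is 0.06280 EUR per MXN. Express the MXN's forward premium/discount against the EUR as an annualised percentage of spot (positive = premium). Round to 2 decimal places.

T = 1 year.
MXN trades forward at -6.08644% vs spot over the period.
Annualise by dividing by T: -0.0608644 / 1 = -0.060864 → -6.09%.

-6.09%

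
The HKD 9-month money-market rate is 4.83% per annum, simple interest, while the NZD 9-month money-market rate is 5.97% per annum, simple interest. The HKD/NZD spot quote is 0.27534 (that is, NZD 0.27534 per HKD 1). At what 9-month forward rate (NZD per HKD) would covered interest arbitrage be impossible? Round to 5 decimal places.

T = 9/12 years.
NZD growth factor: 1 + 0.0597×9/12 = 1.044775.
Growth of 1 HKD over T: 1 + 0.0483×9/12 = 1.036225.
CIP: F = S · (grow NZD)/(grow HKD) = 0.27534 × 1.044775/1.036225 = 0.2776119 NZD per HKD.

0.27761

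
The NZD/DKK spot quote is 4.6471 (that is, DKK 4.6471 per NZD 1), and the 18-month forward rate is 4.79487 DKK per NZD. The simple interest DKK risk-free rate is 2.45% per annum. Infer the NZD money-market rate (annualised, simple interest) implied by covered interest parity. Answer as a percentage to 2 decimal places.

T = 18/12 years.
F/S = 4.79487/4.6471 = 1.0317983 = (growth of DKK) / (growth of NZD).
The DKK side grows by 1 + 0.0245×18/12 = 1.036750.
So the NZD growth factor = 1.0047991.
r = (1.0047991 − 1)/(18/12) = 0.003199 → 0.32%.

0.32%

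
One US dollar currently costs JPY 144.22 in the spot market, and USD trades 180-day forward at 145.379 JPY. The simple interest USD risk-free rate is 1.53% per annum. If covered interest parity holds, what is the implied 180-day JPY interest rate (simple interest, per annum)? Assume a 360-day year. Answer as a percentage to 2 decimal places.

3.15%

T = 180/360 years.
By CIP, F/S equals the JPY-to-USD growth ratio: 145.379/144.22 = 1.0080363.
USD growth factor: 1 + 0.0153×180/360 = 1.007650.
That pins the JPY growth at 1.0157478.
(1.0157478 − 1)/T = 0.031496, i.e. 3.15%.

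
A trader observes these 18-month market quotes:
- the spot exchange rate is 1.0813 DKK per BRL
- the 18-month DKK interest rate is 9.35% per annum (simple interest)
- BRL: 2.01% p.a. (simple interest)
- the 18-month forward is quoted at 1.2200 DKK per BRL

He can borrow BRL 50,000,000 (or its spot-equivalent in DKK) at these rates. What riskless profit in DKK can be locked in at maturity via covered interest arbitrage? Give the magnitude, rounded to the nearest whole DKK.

DKK 1,191,534

T = 18/12 years.
Keep in BRL, deliver into the forward: 50,000,000·1.030150·1.2200 = DKK 62,839,150.00.
Swap to DKK now, deposit: 50,000,000·1.0813·1.140250 = DKK 61,647,616.25.
The quoted forward overvalues BRL, so borrow DKK, buy BRL at spot, deposit the BRL at 2.01%, and sell the proceeds forward at 1.2200.
Profit = 62,839,150.00 − 61,647,616.25 = DKK 1,191,534.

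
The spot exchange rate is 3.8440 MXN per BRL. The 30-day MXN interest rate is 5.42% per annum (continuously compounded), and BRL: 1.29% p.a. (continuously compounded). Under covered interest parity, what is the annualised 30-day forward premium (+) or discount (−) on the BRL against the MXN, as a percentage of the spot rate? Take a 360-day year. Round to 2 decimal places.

T = 30/360 years.
F = S · g_MXN/g_BRL = 3.844 × 1.0045269/1.0010756 = 3.8572525.
Annualised premium = (F − S)/S × (1/T) = (3.8572525 − 3.844)/3.844 ÷ (30/360) = 4.14%.

+4.14%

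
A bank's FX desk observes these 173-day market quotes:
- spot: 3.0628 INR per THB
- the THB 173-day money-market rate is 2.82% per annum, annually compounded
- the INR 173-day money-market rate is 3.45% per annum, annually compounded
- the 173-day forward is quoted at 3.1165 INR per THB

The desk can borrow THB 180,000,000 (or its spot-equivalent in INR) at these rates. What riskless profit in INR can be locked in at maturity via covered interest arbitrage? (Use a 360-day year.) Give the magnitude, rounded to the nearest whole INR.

T = 173/360 years.
Route A — deposit THB, sell forward: 180,000,000 × 1.01345380494 × 3.1165 = INR 568,517,180.96.
Route B — convert at spot, deposit INR: 180,000,000 × 3.0628 × 1.01643315117 = INR 560,363,661.97.
The quoted forward overvalues THB, so borrow INR, buy THB at spot, deposit the THB at 2.82%, and sell the proceeds forward at 3.1165.
Profit = 568,517,180.96 − 560,363,661.97 = INR 8,153,519.

INR 8,153,519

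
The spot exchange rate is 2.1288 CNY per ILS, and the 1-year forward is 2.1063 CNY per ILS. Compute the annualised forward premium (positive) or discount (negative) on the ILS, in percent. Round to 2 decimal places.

-1.06%

T = 1 year.
ILS trades forward at -1.05693% vs spot over the period.
Per annum: -0.0105693 / 1 = -0.010569 = -1.06%.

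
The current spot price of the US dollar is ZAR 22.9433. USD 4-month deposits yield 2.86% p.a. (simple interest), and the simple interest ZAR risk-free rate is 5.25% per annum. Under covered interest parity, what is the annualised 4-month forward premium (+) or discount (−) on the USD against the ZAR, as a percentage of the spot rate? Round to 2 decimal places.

T = 4/12 years.
F = S · g_ZAR/g_USD = 22.9433 × 1.017500/1.0095333 = 23.1243563.
Annualised premium = (F − S)/S × (1/T) = (23.1243563 − 22.9433)/22.9433 ÷ (4/12) = 2.37%.

+2.37%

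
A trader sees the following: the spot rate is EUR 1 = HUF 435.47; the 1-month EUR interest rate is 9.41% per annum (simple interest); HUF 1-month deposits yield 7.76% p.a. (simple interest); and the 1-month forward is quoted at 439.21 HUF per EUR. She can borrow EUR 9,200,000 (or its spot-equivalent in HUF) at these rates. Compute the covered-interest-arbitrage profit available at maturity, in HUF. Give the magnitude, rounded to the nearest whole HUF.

T = 1/12 years.
Route A — deposit EUR, sell forward: 9,200,000 × 1.007841666667 × 439.21 = HUF 4,072,418,073.43.
Route B — convert at spot, deposit HUF: 9,200,000 × 435.47 × 1.006466666667 = HUF 4,032,231,561.87.
The quoted forward overvalues EUR, so borrow HUF, buy EUR at spot, deposit the EUR at 9.41%, and sell the proceeds forward at 439.21.
The gap between the two covered legs is HUF 40,186,512.

HUF 40,186,512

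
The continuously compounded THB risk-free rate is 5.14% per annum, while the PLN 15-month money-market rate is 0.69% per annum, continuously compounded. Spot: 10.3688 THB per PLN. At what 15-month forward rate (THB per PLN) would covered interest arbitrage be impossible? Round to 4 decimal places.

T = 15/12 years.
Growth of 1 THB over T: e^(0.0514×15/12) = 1.06635896.
PLN growth factor: e^(0.0069×15/12) = 1.0086623.
CIP: F = S · (grow THB)/(grow PLN) = 10.3688 × 1.06635896/1.0086623 = 10.961907 THB per PLN.

10.9619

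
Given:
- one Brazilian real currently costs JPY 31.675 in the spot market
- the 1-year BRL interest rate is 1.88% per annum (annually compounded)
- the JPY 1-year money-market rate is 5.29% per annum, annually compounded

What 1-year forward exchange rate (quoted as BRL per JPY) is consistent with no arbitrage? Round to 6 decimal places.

0.030548

T = 1 year.
Growth of 1 JPY over T: (1 + 0.0529)^1 = 1.052900.
BRL growth factor: (1 + 0.0188)^1 = 1.018800.
CIP: F = S · (grow JPY)/(grow BRL) = 31.675 × 1.052900/1.018800 = 32.73519 JPY per BRL.
Invert for BRL per JPY: 1 / 32.73519 = 0.030548.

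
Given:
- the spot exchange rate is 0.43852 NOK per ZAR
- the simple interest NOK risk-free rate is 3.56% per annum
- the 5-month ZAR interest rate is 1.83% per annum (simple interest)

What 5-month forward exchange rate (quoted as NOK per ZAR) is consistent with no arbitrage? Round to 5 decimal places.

0.44166

T = 5/12 years.
NOK accumulates by 1 + 0.0356×5/12 = 1.0148333.
ZAR accumulates by 1 + 0.0183×5/12 = 1.007625.
So F = 0.43852 × 1.0148333 / 1.007625 = 0.4416571 (NOK/ZAR).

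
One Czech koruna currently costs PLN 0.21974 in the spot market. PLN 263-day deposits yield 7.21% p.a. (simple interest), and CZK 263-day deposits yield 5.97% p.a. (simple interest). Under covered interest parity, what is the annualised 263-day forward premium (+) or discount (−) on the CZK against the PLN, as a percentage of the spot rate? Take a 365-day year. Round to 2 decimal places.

T = 263/365 years.
No-arbitrage forward: 0.21974 × 1.0519515 / 1.0430167 = 0.22162236 PLN/CZK.
(F − S)/S ÷ T = (0.22162236 − 0.21974)/0.21974/(263/365) = 0.011889 → 1.19%.

+1.19%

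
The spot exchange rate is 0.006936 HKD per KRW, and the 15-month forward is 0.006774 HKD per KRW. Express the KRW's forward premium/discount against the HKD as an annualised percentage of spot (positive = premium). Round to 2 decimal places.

T = 15/12 years.
KRW trades forward at -2.33564% vs spot over the period.
Per annum: -0.0233564 / (15/12) = -0.018685 = -1.87%.

-1.87%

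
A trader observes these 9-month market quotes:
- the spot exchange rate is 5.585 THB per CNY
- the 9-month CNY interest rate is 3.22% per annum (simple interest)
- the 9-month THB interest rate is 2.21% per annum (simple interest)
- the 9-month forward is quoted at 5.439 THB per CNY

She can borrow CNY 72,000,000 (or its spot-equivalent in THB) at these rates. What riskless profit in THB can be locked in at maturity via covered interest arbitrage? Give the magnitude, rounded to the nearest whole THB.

THB 7,719,806

T = 9/12 years.
Invest the CNY and cover forward: 72,000,000 × 1.024150 × 5.439 = THB 401,065,333.20.
Convert at spot and invest in THB: 72,000,000 × 5.585 × 1.016575 = THB 408,785,139.00.
The quoted forward undervalues CNY, so borrow CNY, convert to THB at spot, deposit the THB at 2.21%, and buy CNY forward at 5.439 to cover the loan.
Profit = 408,785,139.00 − 401,065,333.20 = THB 7,719,806.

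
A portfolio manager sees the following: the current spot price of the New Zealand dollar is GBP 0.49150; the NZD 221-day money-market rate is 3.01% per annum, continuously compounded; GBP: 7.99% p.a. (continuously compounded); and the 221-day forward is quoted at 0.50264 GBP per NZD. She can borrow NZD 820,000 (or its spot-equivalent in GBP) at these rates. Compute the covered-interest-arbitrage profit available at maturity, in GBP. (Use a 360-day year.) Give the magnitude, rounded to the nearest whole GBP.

GBP 3,440

T = 221/360 years.
Route A — deposit NZD, sell forward: 820,000 × 1.01864983 × 0.50264 = GBP 419,851.60.
Route B — convert at spot, deposit GBP: 820,000 × 0.49150 × 1.05027257 = GBP 423,291.35.
The quoted forward undervalues NZD, so borrow NZD, convert to GBP at spot, deposit the GBP at 7.99%, and buy NZD forward at 0.50264 to cover the loan.
Profit = 423,291.35 − 419,851.60 = GBP 3,440.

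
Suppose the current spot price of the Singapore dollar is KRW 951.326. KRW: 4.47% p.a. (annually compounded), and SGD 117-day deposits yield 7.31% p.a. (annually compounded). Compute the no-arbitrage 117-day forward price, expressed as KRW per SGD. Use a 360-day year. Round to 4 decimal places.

943.0692

T = 117/360 years.
KRW accumulates by (1 + 0.0447)^(117/360) = 1.014313646.
Growth of 1 SGD over T: (1 + 0.0731)^(117/360) = 1.023194185.
So F = 951.326 × 1.014313646 / 1.023194185 = 943.069222 (KRW/SGD).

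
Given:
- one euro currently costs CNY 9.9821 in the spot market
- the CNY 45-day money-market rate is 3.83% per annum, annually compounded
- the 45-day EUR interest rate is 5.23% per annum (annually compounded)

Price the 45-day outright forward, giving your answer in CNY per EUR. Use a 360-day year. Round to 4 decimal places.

9.9654

T = 45/360 years.
Growth of 1 CNY over T: (1 + 0.0383)^(45/360) = 1.0047091.
EUR growth factor: (1 + 0.0523)^(45/360) = 1.0063926.
So F = 9.9821 × 1.0047091 / 1.0063926 = 9.965402 (CNY/EUR).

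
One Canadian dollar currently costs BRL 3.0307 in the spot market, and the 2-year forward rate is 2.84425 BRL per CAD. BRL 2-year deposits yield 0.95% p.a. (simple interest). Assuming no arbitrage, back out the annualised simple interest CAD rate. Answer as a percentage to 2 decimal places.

T = 2 years.
By CIP, F/S equals the BRL-to-CAD growth ratio: 2.84425/3.0307 = 0.9384796.
The BRL side grows by 1 + 0.0095×2 = 1.019000.
That pins the CAD growth at 1.0857988.
(1.0857988 − 1)/T = 0.042899, i.e. 4.29%.

4.29%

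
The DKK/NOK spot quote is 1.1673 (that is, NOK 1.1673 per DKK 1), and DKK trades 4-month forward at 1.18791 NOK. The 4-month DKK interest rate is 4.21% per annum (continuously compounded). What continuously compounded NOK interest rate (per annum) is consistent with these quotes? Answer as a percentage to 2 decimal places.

T = 4/12 years.
F/S = 1.18791/1.1673 = 1.0176561 = (growth of NOK) / (growth of DKK).
DKK growth factor: e^(0.0421×4/12) = 1.0141323.
That pins the NOK growth at 1.0320379.
Take logs: ln 1.0320379 / (4/12) = 0.094606, so 9.46%.

9.46%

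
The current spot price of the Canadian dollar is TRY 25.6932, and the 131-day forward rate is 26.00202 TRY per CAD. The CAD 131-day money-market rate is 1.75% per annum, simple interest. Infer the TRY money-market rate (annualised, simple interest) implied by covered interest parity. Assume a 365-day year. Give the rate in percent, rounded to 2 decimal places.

5.12%

T = 131/365 years.
CIP gives F = S · g_TRY/g_CAD, so g_TRY/g_CAD = 26.00202/25.6932 = 1.0120195.
The CAD side grows by 1 + 0.0175×131/365 = 1.0062808.
That pins the TRY growth at 1.0183758.
r = (1.0183758 − 1)/(131/365) = 0.051200 → 5.12%.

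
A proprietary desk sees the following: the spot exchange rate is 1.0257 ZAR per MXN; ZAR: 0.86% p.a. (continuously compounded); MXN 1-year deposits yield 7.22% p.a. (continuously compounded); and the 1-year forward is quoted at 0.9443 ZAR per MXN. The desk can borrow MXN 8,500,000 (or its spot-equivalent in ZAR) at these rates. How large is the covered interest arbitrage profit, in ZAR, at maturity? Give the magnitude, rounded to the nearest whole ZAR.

T = 1 year.
Route A — deposit MXN, sell forward: 8,500,000 × 1.074870297 × 0.9443 = ZAR 8,627,500.18.
Route B — convert at spot, deposit ZAR: 8,500,000 × 1.0257 × 1.008637086 = ZAR 8,793,752.00.
The quoted forward undervalues MXN, so borrow MXN, convert to ZAR at spot, deposit the ZAR at 0.86%, and buy MXN forward at 0.9443 to cover the loan.
Arbitrage profit = |8,627,500.18 − 8,793,752.00| = ZAR 166,252.

ZAR 166,252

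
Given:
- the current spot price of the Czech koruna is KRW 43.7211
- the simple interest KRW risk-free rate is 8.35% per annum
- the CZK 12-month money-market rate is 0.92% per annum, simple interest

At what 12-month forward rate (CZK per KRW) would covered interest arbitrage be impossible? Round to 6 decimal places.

T = 1 year.
KRW growth factor: 1 + 0.0835×1 = 1.083500.
CZK accumulates by 1 + 0.0092×1 = 1.009200.
Forward (KRW per CZK) = 43.7211 × 1.083500 / 1.009200 = 46.93996.
Quoted the other way: 1/46.93996 = 0.021304 CZK per KRW.

0.021304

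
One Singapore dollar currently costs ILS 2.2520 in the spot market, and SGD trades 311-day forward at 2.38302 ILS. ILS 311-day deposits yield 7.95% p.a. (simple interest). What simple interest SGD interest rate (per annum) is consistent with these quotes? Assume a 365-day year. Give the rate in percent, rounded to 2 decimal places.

1.06%

T = 311/365 years.
By CIP, F/S equals the ILS-to-SGD growth ratio: 2.38302/2.252 = 1.0581794.
ILS growth factor: 1 + 0.0795×311/365 = 1.0677384.
So the SGD growth factor = 1.0090334.
(1.0090334 − 1)/T = 0.010602, i.e. 1.06%.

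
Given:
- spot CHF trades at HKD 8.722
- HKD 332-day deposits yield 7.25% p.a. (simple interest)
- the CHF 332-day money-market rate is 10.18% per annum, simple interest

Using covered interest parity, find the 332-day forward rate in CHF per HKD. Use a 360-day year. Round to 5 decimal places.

T = 332/360 years.
HKD growth factor: 1 + 0.0725×332/360 = 1.0668611.
Growth of 1 CHF over T: 1 + 0.1018×332/360 = 1.0938822.
Forward (HKD per CHF) = 8.722 × 1.0668611 / 1.0938822 = 8.506549.
Quoted the other way: 1/8.506549 = 0.11756 CHF per HKD.

0.11756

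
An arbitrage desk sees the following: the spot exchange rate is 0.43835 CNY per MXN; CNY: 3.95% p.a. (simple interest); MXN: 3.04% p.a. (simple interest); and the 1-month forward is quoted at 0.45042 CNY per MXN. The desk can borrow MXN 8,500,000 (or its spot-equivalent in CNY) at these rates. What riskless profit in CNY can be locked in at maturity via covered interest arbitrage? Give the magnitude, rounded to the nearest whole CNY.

T = 1/12 years.
Keep in MXN, deliver into the forward: 8,500,000·1.002533333·0.45042 = CNY 3,838,269.04.
Swap to CNY now, deposit: 8,500,000·0.43835·1.003291667 = CNY 3,738,239.67.
The quoted forward overvalues MXN, so borrow CNY, buy MXN at spot, deposit the MXN at 3.04%, and sell the proceeds forward at 0.45042.
The gap between the two covered legs is CNY 100,029.

CNY 100,029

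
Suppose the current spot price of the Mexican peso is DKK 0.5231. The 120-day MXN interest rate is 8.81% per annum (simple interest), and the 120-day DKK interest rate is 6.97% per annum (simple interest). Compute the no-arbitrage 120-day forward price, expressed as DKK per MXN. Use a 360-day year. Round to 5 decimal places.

T = 120/360 years.
Growth of 1 DKK over T: 1 + 0.0697×120/360 = 1.0232333.
Growth of 1 MXN over T: 1 + 0.0881×120/360 = 1.0293667.
CIP: F = S · (grow DKK)/(grow MXN) = 0.5231 × 1.0232333/1.0293667 = 0.5199832 DKK per MXN.

0.51998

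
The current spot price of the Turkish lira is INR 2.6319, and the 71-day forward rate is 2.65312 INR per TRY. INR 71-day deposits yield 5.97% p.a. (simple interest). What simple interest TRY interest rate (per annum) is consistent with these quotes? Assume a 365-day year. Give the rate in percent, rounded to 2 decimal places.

T = 71/365 years.
By CIP, F/S equals the INR-to-TRY growth ratio: 2.65312/2.6319 = 1.0080626.
INR growth factor: 1 + 0.0597×71/365 = 1.0116129.
That pins the TRY growth at 1.0035219.
r = (1.0035219 − 1)/(71/365) = 0.018106 → 1.81%.

1.81%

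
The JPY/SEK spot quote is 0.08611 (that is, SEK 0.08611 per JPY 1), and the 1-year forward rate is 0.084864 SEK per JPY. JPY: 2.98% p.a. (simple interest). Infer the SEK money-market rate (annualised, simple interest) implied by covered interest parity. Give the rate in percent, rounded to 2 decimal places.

1.49%

T = 1 year.
CIP gives F = S · g_SEK/g_JPY, so g_SEK/g_JPY = 0.084864/0.08611 = 0.9855301.
The JPY side grows by 1 + 0.0298×1 = 1.029800.
Hence g_SEK = 1.0148989.
(1.0148989 − 1)/T = 0.014899, i.e. 1.49%.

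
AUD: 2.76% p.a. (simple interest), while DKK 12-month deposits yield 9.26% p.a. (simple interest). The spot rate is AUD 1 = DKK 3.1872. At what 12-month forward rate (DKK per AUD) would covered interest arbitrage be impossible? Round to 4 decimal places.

T = 1 year.
Growth of 1 DKK over T: 1 + 0.0926×1 = 1.092600.
Growth of 1 AUD over T: 1 + 0.0276×1 = 1.027600.
Forward (DKK per AUD) = 3.1872 × 1.092600 / 1.027600 = 3.388804.

3.3888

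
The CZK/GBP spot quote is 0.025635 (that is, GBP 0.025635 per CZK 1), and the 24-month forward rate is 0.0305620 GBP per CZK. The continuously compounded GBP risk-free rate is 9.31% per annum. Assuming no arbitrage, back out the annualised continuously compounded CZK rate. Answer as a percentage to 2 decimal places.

0.52%

T = 2 years.
CIP gives F = S · g_GBP/g_CZK, so g_GBP/g_CZK = 0.030562/0.025635 = 1.1921982.
GBP growth factor: e^(0.0931×2) = 1.2046632.
That pins the CZK growth at 1.0104555.
Take logs: ln 1.0104555 / 2 = 0.005201, so 0.52%.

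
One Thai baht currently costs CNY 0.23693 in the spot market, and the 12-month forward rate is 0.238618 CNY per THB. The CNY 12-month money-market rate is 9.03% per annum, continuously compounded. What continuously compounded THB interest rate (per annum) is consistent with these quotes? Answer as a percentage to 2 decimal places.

8.32%

T = 1 year.
F/S = 0.238618/0.23693 = 1.0071245 = (growth of CNY) / (growth of THB).
The CNY side grows by e^(0.0903×1) = 1.0945026.
Hence g_THB = 1.086760.
Take logs: ln 1.086760 / 1 = 0.083201, so 8.32%.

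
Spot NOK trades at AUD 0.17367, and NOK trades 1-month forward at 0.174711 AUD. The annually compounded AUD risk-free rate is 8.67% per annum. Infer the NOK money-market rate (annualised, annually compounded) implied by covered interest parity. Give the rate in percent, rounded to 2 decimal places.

T = 1/12 years.
CIP gives F = S · g_AUD/g_NOK, so g_AUD/g_NOK = 0.174711/0.17367 = 1.0059941.
The AUD side grows by (1 + 0.0867)^(1/12) = 1.0069529.
That pins the NOK growth at 1.0009531.
Annualise: 1.0009531^(12/1) − 1 = 0.011497 = 1.15%.

1.15%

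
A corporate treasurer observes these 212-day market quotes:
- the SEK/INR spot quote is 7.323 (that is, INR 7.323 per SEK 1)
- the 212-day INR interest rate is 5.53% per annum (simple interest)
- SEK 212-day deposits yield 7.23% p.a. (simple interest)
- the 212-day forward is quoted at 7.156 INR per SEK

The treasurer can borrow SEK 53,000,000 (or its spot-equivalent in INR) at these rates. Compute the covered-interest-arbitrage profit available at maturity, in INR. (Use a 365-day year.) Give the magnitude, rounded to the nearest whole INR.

INR 5,390,407

T = 212/365 years.
Route A — deposit SEK, sell forward: 53,000,000 × 1.04199342466 × 7.156 = INR 395,194,762.18.
Route B — convert at spot, deposit INR: 53,000,000 × 7.323 × 1.03211945205 = INR 400,585,169.61.
The quoted forward undervalues SEK, so borrow SEK, convert to INR at spot, deposit the INR at 5.53%, and buy SEK forward at 7.156 to cover the loan.
Profit = 400,585,169.61 − 395,194,762.18 = INR 5,390,407.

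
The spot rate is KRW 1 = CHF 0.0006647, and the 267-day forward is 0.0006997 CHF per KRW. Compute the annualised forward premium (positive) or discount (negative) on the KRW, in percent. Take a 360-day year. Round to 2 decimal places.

T = 267/360 years.
Period premium: (0.0006997 − 0.0006647)/0.0006647 = 0.0526553.
×(1/T) gives 7.10% p.a.

+7.10%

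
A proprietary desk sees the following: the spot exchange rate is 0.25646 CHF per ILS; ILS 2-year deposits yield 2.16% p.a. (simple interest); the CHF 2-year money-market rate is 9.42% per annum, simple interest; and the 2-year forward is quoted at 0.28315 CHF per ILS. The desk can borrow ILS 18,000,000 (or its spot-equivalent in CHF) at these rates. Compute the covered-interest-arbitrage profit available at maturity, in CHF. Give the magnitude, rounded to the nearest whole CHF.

CHF 169,110

T = 2 years.
Invest the ILS and cover forward: 18,000,000 × 1.043200 × 0.28315 = CHF 5,316,877.44.
Convert at spot and invest in CHF: 18,000,000 × 0.25646 × 1.188400 = CHF 5,485,987.15.
The quoted forward undervalues ILS, so borrow ILS, convert to CHF at spot, deposit the CHF at 9.42%, and buy ILS forward at 0.28315 to cover the loan.
The gap between the two covered legs is CHF 169,110.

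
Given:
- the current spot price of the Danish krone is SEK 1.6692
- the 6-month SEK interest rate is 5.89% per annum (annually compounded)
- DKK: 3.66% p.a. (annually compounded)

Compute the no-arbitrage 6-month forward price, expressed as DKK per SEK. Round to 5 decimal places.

0.59275

T = 6/12 years.
SEK accumulates by (1 + 0.0589)^(6/12) = 1.0290287.
Growth of 1 DKK over T: (1 + 0.0366)^(6/12) = 1.0181356.
CIP: F = S · (grow SEK)/(grow DKK) = 1.6692 × 1.0290287/1.0181356 = 1.687059 SEK per DKK.
Quoted the other way: 1/1.687059 = 0.59275 DKK per SEK.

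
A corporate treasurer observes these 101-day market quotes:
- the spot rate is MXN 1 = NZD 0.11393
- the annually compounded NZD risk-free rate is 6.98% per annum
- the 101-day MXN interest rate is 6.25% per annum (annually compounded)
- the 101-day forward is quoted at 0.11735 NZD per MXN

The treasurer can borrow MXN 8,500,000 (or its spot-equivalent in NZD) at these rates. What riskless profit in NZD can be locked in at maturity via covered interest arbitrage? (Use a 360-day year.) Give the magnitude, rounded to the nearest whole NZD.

T = 101/360 years.
Route A — deposit MXN, sell forward: 8,500,000 × 1.01715404 × 0.11735 = NZD 1,014,585.73.
Route B — convert at spot, deposit NZD: 8,500,000 × 0.11393 × 1.01910986 = NZD 986,911.08.
The quoted forward overvalues MXN, so borrow NZD, buy MXN at spot, deposit the MXN at 6.25%, and sell the proceeds forward at 0.11735.
The gap between the two covered legs is NZD 27,675.

NZD 27,675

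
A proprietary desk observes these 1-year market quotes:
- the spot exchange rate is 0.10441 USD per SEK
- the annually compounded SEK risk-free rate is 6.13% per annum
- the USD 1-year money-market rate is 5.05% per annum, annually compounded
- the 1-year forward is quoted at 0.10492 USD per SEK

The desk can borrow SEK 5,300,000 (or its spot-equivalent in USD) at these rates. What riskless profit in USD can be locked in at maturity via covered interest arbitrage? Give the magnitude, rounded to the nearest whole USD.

USD 8,845

T = 1 year.
Keep in SEK, deliver into the forward: 5,300,000·1.061300·0.10492 = USD 590,163.46.
Swap to USD now, deposit: 5,300,000·0.10441·1.050500 = USD 581,318.34.
The quoted forward overvalues SEK, so borrow USD, buy SEK at spot, deposit the SEK at 6.13%, and sell the proceeds forward at 0.10492.
The gap between the two covered legs is USD 8,845.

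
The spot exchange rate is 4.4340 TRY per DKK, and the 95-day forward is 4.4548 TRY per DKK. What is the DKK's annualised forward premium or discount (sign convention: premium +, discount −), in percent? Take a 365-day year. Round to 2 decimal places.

T = 95/365 years.
Period premium: (4.4548 − 4.434)/4.434 = 0.0046910.
Annualise by dividing by T: 0.0046910 / (95/365) = 0.018023 → 1.80%.

+1.80%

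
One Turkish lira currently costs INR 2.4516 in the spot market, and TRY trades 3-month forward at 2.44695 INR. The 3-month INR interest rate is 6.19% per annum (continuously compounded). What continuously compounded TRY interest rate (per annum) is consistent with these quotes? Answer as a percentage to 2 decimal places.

6.95%

T = 3/12 years.
CIP gives F = S · g_INR/g_TRY, so g_INR/g_TRY = 2.44695/2.4516 = 0.9981033.
The INR side grows by e^(0.0619×3/12) = 1.0155954.
Hence g_TRY = 1.0175253.
r = ln(1.0175253)/(3/12) = 0.069494 → 6.95%.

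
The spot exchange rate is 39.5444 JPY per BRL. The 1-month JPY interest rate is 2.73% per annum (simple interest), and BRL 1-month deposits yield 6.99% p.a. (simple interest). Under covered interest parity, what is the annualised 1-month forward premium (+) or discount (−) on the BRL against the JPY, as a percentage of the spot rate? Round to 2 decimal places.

-4.24%

T = 1/12 years.
No-arbitrage forward: 39.5444 × 1.002275 / 1.005825 = 39.4048304 JPY/BRL.
(F − S)/S ÷ T = (39.4048304 − 39.5444)/39.5444/(1/12) = -0.042353 → -4.24%.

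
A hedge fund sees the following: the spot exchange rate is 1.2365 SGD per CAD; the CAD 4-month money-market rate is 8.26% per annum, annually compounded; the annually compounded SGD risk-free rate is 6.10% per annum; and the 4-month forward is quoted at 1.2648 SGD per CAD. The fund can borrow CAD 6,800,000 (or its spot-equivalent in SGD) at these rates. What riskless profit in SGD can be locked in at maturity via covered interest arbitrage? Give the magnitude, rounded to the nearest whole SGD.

T = 4/12 years.
Route A — deposit CAD, sell forward: 6,800,000 × 1.02680823 × 1.2648 = SGD 8,831,207.94.
Route B — convert at spot, deposit SGD: 6,800,000 × 1.2365 × 1.019933355 = SGD 8,575,803.64.
The quoted forward overvalues CAD, so borrow SGD, buy CAD at spot, deposit the CAD at 8.26%, and sell the proceeds forward at 1.2648.
Profit = 8,831,207.94 − 8,575,803.64 = SGD 255,404.

SGD 255,404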